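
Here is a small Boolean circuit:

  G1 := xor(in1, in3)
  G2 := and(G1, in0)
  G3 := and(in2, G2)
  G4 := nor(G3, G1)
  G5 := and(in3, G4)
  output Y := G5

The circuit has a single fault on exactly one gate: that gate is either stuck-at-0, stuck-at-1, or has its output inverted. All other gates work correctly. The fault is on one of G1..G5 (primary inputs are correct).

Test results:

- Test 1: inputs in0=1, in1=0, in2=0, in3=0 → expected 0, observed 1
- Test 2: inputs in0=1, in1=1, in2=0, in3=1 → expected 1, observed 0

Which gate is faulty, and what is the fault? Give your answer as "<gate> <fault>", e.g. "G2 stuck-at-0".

Fault-free values for test 1 (in0=1, in1=0, in2=0, in3=0): G1=0, G2=0, G3=0, G4=1, G5=0, giving Y=0. Observed 1.
Test 1: faults giving observed 1 are {G5 stuck-at-1, G5 inverted output}.
Test 2 (in0=1, in1=1, in2=0, in3=1): fault-free G1=0, G2=0, G3=0, G4=1, G5=1 → 1; observed 0. Eliminates G5 stuck-at-1.
Only G5 inverted output is consistent with every test.

G5 inverted output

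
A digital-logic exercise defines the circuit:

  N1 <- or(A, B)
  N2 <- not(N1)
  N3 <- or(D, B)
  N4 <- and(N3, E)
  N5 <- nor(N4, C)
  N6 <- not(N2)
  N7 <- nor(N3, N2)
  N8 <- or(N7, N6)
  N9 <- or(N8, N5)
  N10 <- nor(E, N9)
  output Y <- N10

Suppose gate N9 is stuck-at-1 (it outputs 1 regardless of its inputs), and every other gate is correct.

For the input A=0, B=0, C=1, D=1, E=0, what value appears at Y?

0

Propagate with N9 forced: N1=0, N2=1, N3=1, N4=0, N5=0, N6=0, N7=0, N8=0, N9=1 [stuck-at-1], N10=0.
So Y = 0. (Without the fault it would be 1.)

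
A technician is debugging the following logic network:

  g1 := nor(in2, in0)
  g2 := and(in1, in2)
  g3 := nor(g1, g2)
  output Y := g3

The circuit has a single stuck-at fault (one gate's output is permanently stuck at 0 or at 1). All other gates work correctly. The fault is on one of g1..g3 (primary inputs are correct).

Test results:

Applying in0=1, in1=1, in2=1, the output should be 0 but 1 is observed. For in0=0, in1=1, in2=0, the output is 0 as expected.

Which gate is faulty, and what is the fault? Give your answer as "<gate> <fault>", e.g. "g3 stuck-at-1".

Fault-free values for test 1 (in0=1, in1=1, in2=1): g1=0, g2=1, g3=0, giving Y=0. Observed 1.
Test 1: faults giving observed 1 are {g2 stuck-at-0, g3 stuck-at-1}.
Test 2 (in0=0, in1=1, in2=0): fault-free g1=1, g2=0, g3=0 → 0; observed 0. Eliminates g3 stuck-at-1.
Only g2 stuck-at-0 is consistent with every test.

g2 stuck-at-0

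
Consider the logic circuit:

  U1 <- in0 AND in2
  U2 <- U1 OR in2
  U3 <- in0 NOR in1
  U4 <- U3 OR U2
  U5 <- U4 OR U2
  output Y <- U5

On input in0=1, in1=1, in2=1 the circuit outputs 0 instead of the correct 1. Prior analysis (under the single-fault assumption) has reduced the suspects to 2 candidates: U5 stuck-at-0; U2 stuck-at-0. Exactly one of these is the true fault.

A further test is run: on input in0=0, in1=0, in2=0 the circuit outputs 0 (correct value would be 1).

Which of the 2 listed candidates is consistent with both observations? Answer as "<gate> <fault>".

Evaluate each candidate on input in0=0, in1=0, in2=0:
  U5 stuck-at-0: U1=0, U2=0, U3=1, U4=1, U5=0 [stuck-at-0] → 0 — matches
  U2 stuck-at-0: U1=0, U2=0 [stuck-at-0], U3=1, U4=1, U5=1 → 1 — eliminated
Only U5 stuck-at-0 reproduces the observed 0.

U5 stuck-at-0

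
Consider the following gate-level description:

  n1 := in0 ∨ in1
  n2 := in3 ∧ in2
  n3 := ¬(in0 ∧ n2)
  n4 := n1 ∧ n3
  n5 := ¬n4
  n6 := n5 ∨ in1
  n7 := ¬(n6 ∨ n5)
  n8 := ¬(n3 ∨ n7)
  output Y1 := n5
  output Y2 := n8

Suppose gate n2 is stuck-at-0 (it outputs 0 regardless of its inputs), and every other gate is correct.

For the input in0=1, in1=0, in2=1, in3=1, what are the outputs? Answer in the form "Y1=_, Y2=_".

Y1=0, Y2=0

Propagate with n2 forced: n1=1, n2=0 [stuck-at-0], n3=1, n4=1, n5=0, n6=0, n7=1, n8=0.
So the outputs are Y1=0, Y2=0. (Without the fault they would be Y1=1, Y2=1.)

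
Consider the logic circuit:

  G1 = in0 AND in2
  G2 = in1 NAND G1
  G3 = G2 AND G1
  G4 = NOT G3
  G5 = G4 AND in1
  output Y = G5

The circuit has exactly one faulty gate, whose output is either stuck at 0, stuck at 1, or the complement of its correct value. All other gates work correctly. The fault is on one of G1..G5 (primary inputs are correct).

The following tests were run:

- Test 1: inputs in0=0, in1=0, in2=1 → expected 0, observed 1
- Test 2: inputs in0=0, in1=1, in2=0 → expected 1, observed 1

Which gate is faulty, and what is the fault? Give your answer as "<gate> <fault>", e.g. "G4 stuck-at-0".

G5 stuck-at-1

Fault-free values for test 1 (in0=0, in1=0, in2=1): G1=0, G2=1, G3=0, G4=1, G5=0, giving Y=0. Observed 1.
Test 1: faults giving observed 1 are {G5 stuck-at-1, G5 inverted output}.
Test 2 (in0=0, in1=1, in2=0): fault-free G1=0, G2=1, G3=0, G4=1, G5=1 → 1; observed 1. Eliminates G5 inverted output.
Only G5 stuck-at-1 is consistent with every test.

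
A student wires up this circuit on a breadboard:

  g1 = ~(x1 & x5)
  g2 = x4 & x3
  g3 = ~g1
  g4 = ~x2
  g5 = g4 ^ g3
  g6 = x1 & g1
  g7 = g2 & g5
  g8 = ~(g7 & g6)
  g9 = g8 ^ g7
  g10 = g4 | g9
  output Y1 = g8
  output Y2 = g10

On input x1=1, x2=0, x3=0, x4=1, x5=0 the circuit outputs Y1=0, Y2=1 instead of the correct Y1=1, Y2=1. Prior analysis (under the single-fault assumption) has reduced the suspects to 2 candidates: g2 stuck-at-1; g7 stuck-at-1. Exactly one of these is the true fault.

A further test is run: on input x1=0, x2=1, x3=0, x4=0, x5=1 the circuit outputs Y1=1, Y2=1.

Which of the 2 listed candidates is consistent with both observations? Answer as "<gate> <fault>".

Evaluate each candidate on input x1=0, x2=1, x3=0, x4=0, x5=1:
  g2 stuck-at-1: g1=1, g2=1 [stuck-at-1], g3=0, g4=0, g5=0, g6=0, g7=0, g8=1, g9=1, g10=1 → Y1=1, Y2=1 — matches
  g7 stuck-at-1: g1=1, g2=0, g3=0, g4=0, g5=0, g6=0, g7=1 [stuck-at-1], g8=1, g9=0, g10=0 → Y1=1, Y2=0 — eliminated
Only g2 stuck-at-1 reproduces the observed Y1=1, Y2=1.

g2 stuck-at-1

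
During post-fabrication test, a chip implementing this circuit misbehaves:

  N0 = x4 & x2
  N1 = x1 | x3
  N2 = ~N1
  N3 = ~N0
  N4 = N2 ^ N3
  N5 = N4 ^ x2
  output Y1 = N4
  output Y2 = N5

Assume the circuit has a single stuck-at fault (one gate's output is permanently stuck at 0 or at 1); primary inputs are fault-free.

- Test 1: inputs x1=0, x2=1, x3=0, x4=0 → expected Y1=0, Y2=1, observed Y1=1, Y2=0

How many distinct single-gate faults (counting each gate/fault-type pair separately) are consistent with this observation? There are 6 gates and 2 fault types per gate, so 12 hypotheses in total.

5

Fault-free: N0=0, N1=0, N2=1, N3=1, N4=0, N5=1 → Y1=0, Y2=1. Observed Y1=1, Y2=0.
  N0 stuck-at-0: output Y1=0, Y2=1 ✗
  N0 stuck-at-1: output Y1=1, Y2=0 ✓
  N1 stuck-at-0: output Y1=0, Y2=1 ✗
  N1 stuck-at-1: output Y1=1, Y2=0 ✓
  N2 stuck-at-0: output Y1=1, Y2=0 ✓
  N2 stuck-at-1: output Y1=0, Y2=1 ✗
  N3 stuck-at-0: output Y1=1, Y2=0 ✓
  N3 stuck-at-1: output Y1=0, Y2=1 ✗
  N4 stuck-at-0: output Y1=0, Y2=1 ✗
  N4 stuck-at-1: output Y1=1, Y2=0 ✓
  N5 stuck-at-0: output Y1=0, Y2=0 ✗
  N5 stuck-at-1: output Y1=0, Y2=1 ✗
Consistent faults: {N0 stuck-at-1, N1 stuck-at-1, N2 stuck-at-0, N3 stuck-at-0, N4 stuck-at-1} — 5 in all.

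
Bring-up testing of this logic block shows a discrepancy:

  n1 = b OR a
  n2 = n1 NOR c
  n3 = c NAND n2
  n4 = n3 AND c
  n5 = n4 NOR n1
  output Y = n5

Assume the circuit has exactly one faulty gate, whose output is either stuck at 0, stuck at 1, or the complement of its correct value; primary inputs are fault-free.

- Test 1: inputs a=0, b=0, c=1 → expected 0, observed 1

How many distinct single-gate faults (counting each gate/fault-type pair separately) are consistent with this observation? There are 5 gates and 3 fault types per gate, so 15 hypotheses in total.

8

Fault-free: n1=0, n2=0, n3=1, n4=1, n5=0 → 0. Observed 1.
  n1: none of the 3 fault types match ✗
  n2: stuck-at-1, inverted output ✓; others ✗
  n3: stuck-at-0, inverted output ✓; others ✗
  n4: stuck-at-0, inverted output ✓; others ✗
  n5: stuck-at-1, inverted output ✓; others ✗
Consistent faults: {n2 stuck-at-1, n2 inverted output, n3 stuck-at-0, n3 inverted output, n4 stuck-at-0, n4 inverted output, n5 stuck-at-1, n5 inverted output} — 8 in all.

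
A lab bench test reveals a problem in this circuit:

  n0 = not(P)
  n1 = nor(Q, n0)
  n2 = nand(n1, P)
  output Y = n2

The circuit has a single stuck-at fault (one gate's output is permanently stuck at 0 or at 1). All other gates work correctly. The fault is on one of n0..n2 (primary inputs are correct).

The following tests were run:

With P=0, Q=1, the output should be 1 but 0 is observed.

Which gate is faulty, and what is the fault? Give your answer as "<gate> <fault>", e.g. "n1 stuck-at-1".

n2 stuck-at-0

Fault-free values for test 1 (P=0, Q=1): n0=1, n1=0, n2=1, giving Y=1. Observed 0.
Test 1: faults giving observed 0 are {n2 stuck-at-0}.
Only n2 stuck-at-0 is consistent with every test.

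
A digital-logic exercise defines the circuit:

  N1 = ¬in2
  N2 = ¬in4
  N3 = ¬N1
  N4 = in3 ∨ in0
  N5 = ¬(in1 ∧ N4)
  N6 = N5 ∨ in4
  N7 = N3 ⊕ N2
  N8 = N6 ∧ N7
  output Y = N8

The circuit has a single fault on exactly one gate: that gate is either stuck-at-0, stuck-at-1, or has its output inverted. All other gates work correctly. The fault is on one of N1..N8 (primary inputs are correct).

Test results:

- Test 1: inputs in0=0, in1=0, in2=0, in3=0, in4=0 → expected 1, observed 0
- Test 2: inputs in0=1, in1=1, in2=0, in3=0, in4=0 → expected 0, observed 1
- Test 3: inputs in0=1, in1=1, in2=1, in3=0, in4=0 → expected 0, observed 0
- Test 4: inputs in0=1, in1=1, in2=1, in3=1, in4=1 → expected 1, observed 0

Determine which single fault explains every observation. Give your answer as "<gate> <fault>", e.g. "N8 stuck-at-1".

Fault-free values for test 1 (in0=0, in1=0, in2=0, in3=0, in4=0): N1=1, N2=1, N3=0, N4=0, N5=1, N6=1, N7=1, N8=1, giving Y=1. Observed 0.
Test 1: faults giving observed 0 are {N1 stuck-at-0, N1 inverted output, N2 stuck-at-0, N2 inverted output, N3 stuck-at-1, N3 inverted output, N5 stuck-at-0, N5 inverted output, N6 stuck-at-0, N6 inverted output, N7 stuck-at-0, N7 inverted output, N8 stuck-at-0, N8 inverted output}.
Test 2 (in0=1, in1=1, in2=0, in3=0, in4=0): fault-free N1=1, N2=1, N3=0, N4=1, N5=0, N6=0, N7=1, N8=0 → 0; observed 1. Eliminates N1 stuck-at-0, N1 inverted output, N2 stuck-at-0, N2 inverted output, N3 stuck-at-1, N3 inverted output, N5 stuck-at-0, N6 stuck-at-0, N7 stuck-at-0, N7 inverted output, N8 stuck-at-0.
Test 3 (in0=1, in1=1, in2=1, in3=0, in4=0): fault-free N1=0, N2=1, N3=1, N4=1, N5=0, N6=0, N7=0, N8=0 → 0; observed 0. Eliminates N8 inverted output.
Test 4 (in0=1, in1=1, in2=1, in3=1, in4=1): fault-free N1=0, N2=0, N3=1, N4=1, N5=0, N6=1, N7=1, N8=1 → 1; observed 0. Eliminates N5 inverted output.
Only N6 inverted output is consistent with every test.

N6 inverted output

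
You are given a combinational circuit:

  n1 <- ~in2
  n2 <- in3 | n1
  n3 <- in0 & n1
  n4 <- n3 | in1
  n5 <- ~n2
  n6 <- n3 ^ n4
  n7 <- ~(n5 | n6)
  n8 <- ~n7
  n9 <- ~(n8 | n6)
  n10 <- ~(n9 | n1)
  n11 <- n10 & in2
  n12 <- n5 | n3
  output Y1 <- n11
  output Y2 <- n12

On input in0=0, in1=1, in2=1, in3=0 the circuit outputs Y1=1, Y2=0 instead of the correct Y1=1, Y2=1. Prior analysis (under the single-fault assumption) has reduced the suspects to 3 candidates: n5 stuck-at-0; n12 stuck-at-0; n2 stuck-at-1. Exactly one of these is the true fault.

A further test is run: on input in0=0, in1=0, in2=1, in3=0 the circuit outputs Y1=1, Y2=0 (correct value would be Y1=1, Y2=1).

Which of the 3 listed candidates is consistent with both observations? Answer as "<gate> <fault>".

n12 stuck-at-0

Evaluate each candidate on input in0=0, in1=0, in2=1, in3=0:
  n5 stuck-at-0: n1=0, n2=0, n3=0, n4=0, n5=0 [stuck-at-0], n6=0, n7=1, n8=0, n9=1, n10=0, n11=0, n12=0 → Y1=0, Y2=0 — eliminated
  n12 stuck-at-0: n1=0, n2=0, n3=0, n4=0, n5=1, n6=0, n7=0, n8=1, n9=0, n10=1, n11=1, n12=0 [stuck-at-0] → Y1=1, Y2=0 — matches
  n2 stuck-at-1: n1=0, n2=1 [stuck-at-1], n3=0, n4=0, n5=0, n6=0, n7=1, n8=0, n9=1, n10=0, n11=0, n12=0 → Y1=0, Y2=0 — eliminated
Only n12 stuck-at-0 reproduces the observed Y1=1, Y2=0.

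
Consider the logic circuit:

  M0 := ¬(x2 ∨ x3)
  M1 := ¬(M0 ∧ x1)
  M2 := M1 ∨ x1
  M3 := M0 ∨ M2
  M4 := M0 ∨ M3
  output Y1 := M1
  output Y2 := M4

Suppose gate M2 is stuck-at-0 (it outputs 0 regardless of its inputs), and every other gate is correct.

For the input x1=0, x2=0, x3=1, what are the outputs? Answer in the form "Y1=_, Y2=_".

Propagate with M2 forced: M0=0, M1=1, M2=0 [stuck-at-0], M3=0, M4=0.
So the outputs are Y1=1, Y2=0. (Without the fault they would be Y1=1, Y2=1.)

Y1=1, Y2=0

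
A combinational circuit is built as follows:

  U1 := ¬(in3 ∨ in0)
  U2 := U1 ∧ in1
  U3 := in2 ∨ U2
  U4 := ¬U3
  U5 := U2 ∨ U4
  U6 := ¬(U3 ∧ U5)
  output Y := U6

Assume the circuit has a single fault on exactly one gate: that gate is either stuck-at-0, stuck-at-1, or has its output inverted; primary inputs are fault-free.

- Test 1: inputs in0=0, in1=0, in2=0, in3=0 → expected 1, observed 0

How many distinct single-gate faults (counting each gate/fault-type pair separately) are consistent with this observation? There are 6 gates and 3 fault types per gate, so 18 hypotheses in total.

4

Fault-free: U1=1, U2=0, U3=0, U4=1, U5=1, U6=1 → 1. Observed 0.
  U1: none of the 3 fault types match ✗
  U2: stuck-at-1, inverted output ✓; others ✗
  U3: none of the 3 fault types match ✗
  U4: none of the 3 fault types match ✗
  U5: none of the 3 fault types match ✗
  U6: stuck-at-0, inverted output ✓; others ✗
Consistent faults: {U2 stuck-at-1, U2 inverted output, U6 stuck-at-0, U6 inverted output} — 4 in all.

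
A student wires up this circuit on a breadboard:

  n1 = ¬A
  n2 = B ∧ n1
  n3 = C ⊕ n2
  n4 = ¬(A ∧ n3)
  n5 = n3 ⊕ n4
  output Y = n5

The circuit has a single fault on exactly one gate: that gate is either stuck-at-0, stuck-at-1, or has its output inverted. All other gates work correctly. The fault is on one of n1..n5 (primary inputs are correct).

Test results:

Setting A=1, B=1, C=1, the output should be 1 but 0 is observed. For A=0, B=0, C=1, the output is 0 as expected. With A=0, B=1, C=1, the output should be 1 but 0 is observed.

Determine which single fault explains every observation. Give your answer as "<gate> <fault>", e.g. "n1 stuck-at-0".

n5 stuck-at-0

Fault-free values for test 1 (A=1, B=1, C=1): n1=0, n2=0, n3=1, n4=0, n5=1, giving Y=1. Observed 0.
Test 1: faults giving observed 0 are {n4 stuck-at-1, n4 inverted output, n5 stuck-at-0, n5 inverted output}.
Test 2 (A=0, B=0, C=1): fault-free n1=1, n2=0, n3=1, n4=1, n5=0 → 0; observed 0. Eliminates n4 inverted output, n5 inverted output.
Test 3 (A=0, B=1, C=1): fault-free n1=1, n2=1, n3=0, n4=1, n5=1 → 1; observed 0. Eliminates n4 stuck-at-1.
Only n5 stuck-at-0 is consistent with every test.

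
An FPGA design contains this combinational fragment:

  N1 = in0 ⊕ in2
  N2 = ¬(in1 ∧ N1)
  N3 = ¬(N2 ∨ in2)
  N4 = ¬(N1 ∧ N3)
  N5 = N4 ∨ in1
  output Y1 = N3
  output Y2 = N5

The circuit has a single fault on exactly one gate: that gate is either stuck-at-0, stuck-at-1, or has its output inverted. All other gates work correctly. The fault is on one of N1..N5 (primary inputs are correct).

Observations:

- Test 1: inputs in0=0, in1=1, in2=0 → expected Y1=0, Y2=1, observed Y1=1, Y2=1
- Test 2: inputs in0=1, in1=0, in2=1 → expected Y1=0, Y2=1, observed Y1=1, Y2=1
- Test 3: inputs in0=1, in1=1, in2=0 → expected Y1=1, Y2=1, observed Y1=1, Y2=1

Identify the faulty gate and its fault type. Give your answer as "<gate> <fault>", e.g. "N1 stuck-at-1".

Fault-free values for test 1 (in0=0, in1=1, in2=0): N1=0, N2=1, N3=0, N4=1, N5=1, giving Y1=0, Y2=1. Observed Y1=1, Y2=1.
Test 1: faults giving observed Y1=1, Y2=1 are {N1 stuck-at-1, N1 inverted output, N2 stuck-at-0, N2 inverted output, N3 stuck-at-1, N3 inverted output}.
Test 2 (in0=1, in1=0, in2=1): fault-free N1=0, N2=1, N3=0, N4=1, N5=1 → Y1=0, Y2=1; observed Y1=1, Y2=1. Eliminates N1 stuck-at-1, N1 inverted output, N2 stuck-at-0, N2 inverted output.
Test 3 (in0=1, in1=1, in2=0): fault-free N1=1, N2=0, N3=1, N4=0, N5=1 → Y1=1, Y2=1; observed Y1=1, Y2=1. Eliminates N3 inverted output.
Only N3 stuck-at-1 is consistent with every test.

N3 stuck-at-1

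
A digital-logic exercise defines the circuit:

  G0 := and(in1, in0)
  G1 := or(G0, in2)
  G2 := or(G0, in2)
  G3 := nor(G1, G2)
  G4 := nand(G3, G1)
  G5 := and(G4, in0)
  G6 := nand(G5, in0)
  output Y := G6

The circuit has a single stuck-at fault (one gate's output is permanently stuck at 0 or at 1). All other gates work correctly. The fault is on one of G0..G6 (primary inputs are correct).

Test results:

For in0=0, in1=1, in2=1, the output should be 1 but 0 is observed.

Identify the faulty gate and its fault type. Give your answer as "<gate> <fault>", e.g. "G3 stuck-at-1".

G6 stuck-at-0

Fault-free values for test 1 (in0=0, in1=1, in2=1): G0=0, G1=1, G2=1, G3=0, G4=1, G5=0, G6=1, giving Y=1. Observed 0.
Test 1: faults giving observed 0 are {G6 stuck-at-0}.
Only G6 stuck-at-0 is consistent with every test.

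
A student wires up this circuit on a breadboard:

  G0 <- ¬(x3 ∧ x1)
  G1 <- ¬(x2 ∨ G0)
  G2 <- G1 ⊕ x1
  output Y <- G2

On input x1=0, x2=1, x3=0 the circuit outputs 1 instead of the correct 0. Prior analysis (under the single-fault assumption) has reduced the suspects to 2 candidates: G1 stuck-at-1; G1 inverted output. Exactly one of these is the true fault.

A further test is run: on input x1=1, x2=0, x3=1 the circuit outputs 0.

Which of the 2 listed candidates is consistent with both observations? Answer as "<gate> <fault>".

Evaluate each candidate on input x1=1, x2=0, x3=1:
  G1 stuck-at-1: G0=0, G1=1 [stuck-at-1], G2=0 → 0 — matches
  G1 inverted output: G0=0, G1=0 [inverted output], G2=1 → 1 — eliminated
Only G1 stuck-at-1 reproduces the observed 0.

G1 stuck-at-1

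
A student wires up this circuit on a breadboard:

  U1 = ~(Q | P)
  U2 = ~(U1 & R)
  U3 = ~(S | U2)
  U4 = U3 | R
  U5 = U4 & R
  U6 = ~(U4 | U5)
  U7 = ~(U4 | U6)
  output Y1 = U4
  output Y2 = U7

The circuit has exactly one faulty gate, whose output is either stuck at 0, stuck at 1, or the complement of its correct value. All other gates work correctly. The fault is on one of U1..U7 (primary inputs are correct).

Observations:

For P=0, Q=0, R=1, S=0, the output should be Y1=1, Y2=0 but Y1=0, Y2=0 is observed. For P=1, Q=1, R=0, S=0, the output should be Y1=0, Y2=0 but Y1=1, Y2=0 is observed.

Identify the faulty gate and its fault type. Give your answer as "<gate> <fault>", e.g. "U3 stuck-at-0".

U4 inverted output

Fault-free values for test 1 (P=0, Q=0, R=1, S=0): U1=1, U2=0, U3=1, U4=1, U5=1, U6=0, U7=0, giving Y1=1, Y2=0. Observed Y1=0, Y2=0.
Test 1: faults giving observed Y1=0, Y2=0 are {U4 stuck-at-0, U4 inverted output}.
Test 2 (P=1, Q=1, R=0, S=0): fault-free U1=0, U2=1, U3=0, U4=0, U5=0, U6=1, U7=0 → Y1=0, Y2=0; observed Y1=1, Y2=0. Eliminates U4 stuck-at-0.
Only U4 inverted output is consistent with every test.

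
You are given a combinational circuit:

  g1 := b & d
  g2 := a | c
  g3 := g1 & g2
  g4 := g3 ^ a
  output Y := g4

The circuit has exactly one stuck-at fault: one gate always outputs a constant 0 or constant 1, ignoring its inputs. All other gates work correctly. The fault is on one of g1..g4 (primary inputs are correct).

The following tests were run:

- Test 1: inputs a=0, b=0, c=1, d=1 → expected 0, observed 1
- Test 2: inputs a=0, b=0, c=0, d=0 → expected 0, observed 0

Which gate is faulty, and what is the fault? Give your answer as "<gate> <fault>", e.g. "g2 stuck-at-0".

g1 stuck-at-1

Fault-free values for test 1 (a=0, b=0, c=1, d=1): g1=0, g2=1, g3=0, g4=0, giving Y=0. Observed 1.
Test 1: faults giving observed 1 are {g1 stuck-at-1, g3 stuck-at-1, g4 stuck-at-1}.
Test 2 (a=0, b=0, c=0, d=0): fault-free g1=0, g2=0, g3=0, g4=0 → 0; observed 0. Eliminates g3 stuck-at-1, g4 stuck-at-1.
Only g1 stuck-at-1 is consistent with every test.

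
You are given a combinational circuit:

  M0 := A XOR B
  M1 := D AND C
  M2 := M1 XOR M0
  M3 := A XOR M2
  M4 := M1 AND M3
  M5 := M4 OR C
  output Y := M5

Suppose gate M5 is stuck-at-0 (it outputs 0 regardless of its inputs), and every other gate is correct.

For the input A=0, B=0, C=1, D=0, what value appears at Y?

Propagate with M5 forced: M0=0, M1=0, M2=0, M3=0, M4=0, M5=0 [stuck-at-0].
So Y = 0. (Without the fault it would be 1.)

0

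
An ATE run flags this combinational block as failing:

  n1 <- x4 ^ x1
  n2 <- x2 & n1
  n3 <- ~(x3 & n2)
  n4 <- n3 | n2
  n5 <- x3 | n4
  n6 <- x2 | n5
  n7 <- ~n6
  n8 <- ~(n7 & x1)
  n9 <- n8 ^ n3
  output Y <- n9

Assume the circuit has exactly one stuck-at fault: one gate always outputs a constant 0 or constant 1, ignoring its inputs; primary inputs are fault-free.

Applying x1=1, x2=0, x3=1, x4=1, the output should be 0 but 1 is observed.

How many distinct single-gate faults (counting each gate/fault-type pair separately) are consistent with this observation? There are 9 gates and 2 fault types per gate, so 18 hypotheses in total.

Fault-free: n1=0, n2=0, n3=1, n4=1, n5=1, n6=1, n7=0, n8=1, n9=0 → 0. Observed 1.
  n1: none of the 2 fault types match ✗
  n2: stuck-at-1 ✓; others ✗
  n3: stuck-at-0 ✓; others ✗
  n4: none of the 2 fault types match ✗
  n5: stuck-at-0 ✓; others ✗
  n6: stuck-at-0 ✓; others ✗
  n7: stuck-at-1 ✓; others ✗
  n8: stuck-at-0 ✓; others ✗
  n9: stuck-at-1 ✓; others ✗
Consistent faults: {n2 stuck-at-1, n3 stuck-at-0, n5 stuck-at-0, n6 stuck-at-0, n7 stuck-at-1, n8 stuck-at-0, n9 stuck-at-1} — 7 in all.

7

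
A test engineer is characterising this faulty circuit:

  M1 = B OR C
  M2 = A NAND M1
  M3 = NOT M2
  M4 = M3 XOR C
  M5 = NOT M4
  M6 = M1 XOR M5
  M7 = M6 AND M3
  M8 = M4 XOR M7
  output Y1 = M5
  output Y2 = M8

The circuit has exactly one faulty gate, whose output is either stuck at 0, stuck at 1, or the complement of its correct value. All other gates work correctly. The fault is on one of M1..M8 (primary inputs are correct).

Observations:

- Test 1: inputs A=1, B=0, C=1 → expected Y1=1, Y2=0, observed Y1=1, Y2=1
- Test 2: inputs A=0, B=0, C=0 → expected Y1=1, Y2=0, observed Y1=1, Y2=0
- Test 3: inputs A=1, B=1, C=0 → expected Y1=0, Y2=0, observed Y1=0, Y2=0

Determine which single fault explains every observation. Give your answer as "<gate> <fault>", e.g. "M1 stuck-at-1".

M6 stuck-at-1

Fault-free values for test 1 (A=1, B=0, C=1): M1=1, M2=0, M3=1, M4=0, M5=1, M6=0, M7=0, M8=0, giving Y1=1, Y2=0. Observed Y1=1, Y2=1.
Test 1: faults giving observed Y1=1, Y2=1 are {M6 stuck-at-1, M6 inverted output, M7 stuck-at-1, M7 inverted output, M8 stuck-at-1, M8 inverted output}.
Test 2 (A=0, B=0, C=0): fault-free M1=0, M2=1, M3=0, M4=0, M5=1, M6=1, M7=0, M8=0 → Y1=1, Y2=0; observed Y1=1, Y2=0. Eliminates M7 stuck-at-1, M7 inverted output, M8 stuck-at-1, M8 inverted output.
Test 3 (A=1, B=1, C=0): fault-free M1=1, M2=0, M3=1, M4=1, M5=0, M6=1, M7=1, M8=0 → Y1=0, Y2=0; observed Y1=0, Y2=0. Eliminates M6 inverted output.
Only M6 stuck-at-1 is consistent with every test.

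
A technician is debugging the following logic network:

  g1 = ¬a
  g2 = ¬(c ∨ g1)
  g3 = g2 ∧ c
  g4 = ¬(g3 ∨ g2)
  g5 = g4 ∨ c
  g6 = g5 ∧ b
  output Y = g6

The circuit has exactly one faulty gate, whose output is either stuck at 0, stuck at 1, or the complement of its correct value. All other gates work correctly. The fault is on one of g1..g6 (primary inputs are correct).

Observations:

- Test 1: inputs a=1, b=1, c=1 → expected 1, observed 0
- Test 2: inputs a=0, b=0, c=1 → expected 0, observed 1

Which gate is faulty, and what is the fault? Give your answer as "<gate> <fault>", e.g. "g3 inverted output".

g6 inverted output

Fault-free values for test 1 (a=1, b=1, c=1): g1=0, g2=0, g3=0, g4=1, g5=1, g6=1, giving Y=1. Observed 0.
Test 1: faults giving observed 0 are {g5 stuck-at-0, g5 inverted output, g6 stuck-at-0, g6 inverted output}.
Test 2 (a=0, b=0, c=1): fault-free g1=1, g2=0, g3=0, g4=1, g5=1, g6=0 → 0; observed 1. Eliminates g5 stuck-at-0, g5 inverted output, g6 stuck-at-0.
Only g6 inverted output is consistent with every test.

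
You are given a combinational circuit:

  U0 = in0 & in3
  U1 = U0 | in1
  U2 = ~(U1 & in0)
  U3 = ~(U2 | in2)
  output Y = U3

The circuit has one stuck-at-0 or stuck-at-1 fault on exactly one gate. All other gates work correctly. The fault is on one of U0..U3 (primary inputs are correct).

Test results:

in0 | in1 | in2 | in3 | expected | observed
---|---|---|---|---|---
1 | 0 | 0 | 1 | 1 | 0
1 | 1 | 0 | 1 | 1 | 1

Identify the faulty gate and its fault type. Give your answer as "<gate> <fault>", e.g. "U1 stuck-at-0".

U0 stuck-at-0

Fault-free values for test 1 (in0=1, in1=0, in2=0, in3=1): U0=1, U1=1, U2=0, U3=1, giving Y=1. Observed 0.
Test 1: faults giving observed 0 are {U0 stuck-at-0, U1 stuck-at-0, U2 stuck-at-1, U3 stuck-at-0}.
Test 2 (in0=1, in1=1, in2=0, in3=1): fault-free U0=1, U1=1, U2=0, U3=1 → 1; observed 1. Eliminates U1 stuck-at-0, U2 stuck-at-1, U3 stuck-at-0.
Only U0 stuck-at-0 is consistent with every test.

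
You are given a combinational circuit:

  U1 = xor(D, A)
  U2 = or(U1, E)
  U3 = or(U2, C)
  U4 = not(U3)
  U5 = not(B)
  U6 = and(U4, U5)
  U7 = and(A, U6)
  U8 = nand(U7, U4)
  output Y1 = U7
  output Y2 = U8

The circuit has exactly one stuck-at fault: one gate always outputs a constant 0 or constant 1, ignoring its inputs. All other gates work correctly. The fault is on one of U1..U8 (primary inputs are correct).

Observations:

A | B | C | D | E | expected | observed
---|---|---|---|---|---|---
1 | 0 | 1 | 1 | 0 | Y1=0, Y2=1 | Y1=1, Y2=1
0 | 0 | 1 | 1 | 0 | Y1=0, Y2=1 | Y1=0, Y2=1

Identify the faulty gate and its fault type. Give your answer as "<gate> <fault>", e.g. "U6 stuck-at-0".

Fault-free values for test 1 (A=1, B=0, C=1, D=1, E=0): U1=0, U2=0, U3=1, U4=0, U5=1, U6=0, U7=0, U8=1, giving Y1=0, Y2=1. Observed Y1=1, Y2=1.
Test 1: faults giving observed Y1=1, Y2=1 are {U6 stuck-at-1, U7 stuck-at-1}.
Test 2 (A=0, B=0, C=1, D=1, E=0): fault-free U1=1, U2=1, U3=1, U4=0, U5=1, U6=0, U7=0, U8=1 → Y1=0, Y2=1; observed Y1=0, Y2=1. Eliminates U7 stuck-at-1.
Only U6 stuck-at-1 is consistent with every test.

U6 stuck-at-1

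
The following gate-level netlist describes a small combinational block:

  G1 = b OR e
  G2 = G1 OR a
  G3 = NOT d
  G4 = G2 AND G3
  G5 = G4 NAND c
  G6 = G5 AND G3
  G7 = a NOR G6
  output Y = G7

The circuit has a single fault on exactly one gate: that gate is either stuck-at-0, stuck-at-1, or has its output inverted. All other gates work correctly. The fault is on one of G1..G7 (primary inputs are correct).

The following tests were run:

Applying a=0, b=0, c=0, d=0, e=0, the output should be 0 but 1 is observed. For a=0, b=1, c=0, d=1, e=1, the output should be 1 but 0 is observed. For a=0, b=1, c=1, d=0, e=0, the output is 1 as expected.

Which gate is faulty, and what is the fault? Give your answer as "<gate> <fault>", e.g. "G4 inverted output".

Fault-free values for test 1 (a=0, b=0, c=0, d=0, e=0): G1=0, G2=0, G3=1, G4=0, G5=1, G6=1, G7=0, giving Y=0. Observed 1.
Test 1: faults giving observed 1 are {G3 stuck-at-0, G3 inverted output, G5 stuck-at-0, G5 inverted output, G6 stuck-at-0, G6 inverted output, G7 stuck-at-1, G7 inverted output}.
Test 2 (a=0, b=1, c=0, d=1, e=1): fault-free G1=1, G2=1, G3=0, G4=0, G5=1, G6=0, G7=1 → 1; observed 0. Eliminates G3 stuck-at-0, G5 stuck-at-0, G5 inverted output, G6 stuck-at-0, G7 stuck-at-1.
Test 3 (a=0, b=1, c=1, d=0, e=0): fault-free G1=1, G2=1, G3=1, G4=1, G5=0, G6=0, G7=1 → 1; observed 1. Eliminates G6 inverted output, G7 inverted output.
Only G3 inverted output is consistent with every test.

G3 inverted output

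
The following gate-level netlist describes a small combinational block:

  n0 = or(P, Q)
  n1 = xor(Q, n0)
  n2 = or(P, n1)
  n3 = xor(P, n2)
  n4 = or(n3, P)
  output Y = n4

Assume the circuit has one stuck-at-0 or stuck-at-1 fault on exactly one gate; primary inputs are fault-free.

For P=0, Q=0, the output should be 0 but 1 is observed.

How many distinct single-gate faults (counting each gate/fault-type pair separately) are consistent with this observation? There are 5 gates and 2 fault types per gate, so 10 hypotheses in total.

5

Fault-free: n0=0, n1=0, n2=0, n3=0, n4=0 → 0. Observed 1.
  n0 stuck-at-0: output 0 ✗
  n0 stuck-at-1: output 1 ✓
  n1 stuck-at-0: output 0 ✗
  n1 stuck-at-1: output 1 ✓
  n2 stuck-at-0: output 0 ✗
  n2 stuck-at-1: output 1 ✓
  n3 stuck-at-0: output 0 ✗
  n3 stuck-at-1: output 1 ✓
  n4 stuck-at-0: output 0 ✗
  n4 stuck-at-1: output 1 ✓
Consistent faults: {n0 stuck-at-1, n1 stuck-at-1, n2 stuck-at-1, n3 stuck-at-1, n4 stuck-at-1} — 5 in all.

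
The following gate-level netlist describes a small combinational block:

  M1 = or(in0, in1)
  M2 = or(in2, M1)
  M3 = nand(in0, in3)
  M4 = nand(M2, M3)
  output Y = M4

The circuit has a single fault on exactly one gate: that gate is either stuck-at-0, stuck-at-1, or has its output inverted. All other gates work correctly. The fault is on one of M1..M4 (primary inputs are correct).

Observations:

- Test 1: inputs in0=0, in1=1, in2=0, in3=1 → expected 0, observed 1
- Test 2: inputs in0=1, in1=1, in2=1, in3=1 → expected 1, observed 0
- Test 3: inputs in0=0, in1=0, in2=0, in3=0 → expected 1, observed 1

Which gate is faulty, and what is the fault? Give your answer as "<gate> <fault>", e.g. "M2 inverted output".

M3 inverted output

Fault-free values for test 1 (in0=0, in1=1, in2=0, in3=1): M1=1, M2=1, M3=1, M4=0, giving Y=0. Observed 1.
Test 1: faults giving observed 1 are {M1 stuck-at-0, M1 inverted output, M2 stuck-at-0, M2 inverted output, M3 stuck-at-0, M3 inverted output, M4 stuck-at-1, M4 inverted output}.
Test 2 (in0=1, in1=1, in2=1, in3=1): fault-free M1=1, M2=1, M3=0, M4=1 → 1; observed 0. Eliminates M1 stuck-at-0, M1 inverted output, M2 stuck-at-0, M2 inverted output, M3 stuck-at-0, M4 stuck-at-1.
Test 3 (in0=0, in1=0, in2=0, in3=0): fault-free M1=0, M2=0, M3=1, M4=1 → 1; observed 1. Eliminates M4 inverted output.
Only M3 inverted output is consistent with every test.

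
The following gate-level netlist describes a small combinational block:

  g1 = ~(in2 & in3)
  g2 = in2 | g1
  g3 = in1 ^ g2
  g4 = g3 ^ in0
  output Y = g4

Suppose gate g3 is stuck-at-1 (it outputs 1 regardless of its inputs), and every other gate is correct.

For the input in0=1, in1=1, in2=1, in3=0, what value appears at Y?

Propagate with g3 forced: g1=1, g2=1, g3=1 [stuck-at-1], g4=0.
So Y = 0. (Without the fault it would be 1.)

0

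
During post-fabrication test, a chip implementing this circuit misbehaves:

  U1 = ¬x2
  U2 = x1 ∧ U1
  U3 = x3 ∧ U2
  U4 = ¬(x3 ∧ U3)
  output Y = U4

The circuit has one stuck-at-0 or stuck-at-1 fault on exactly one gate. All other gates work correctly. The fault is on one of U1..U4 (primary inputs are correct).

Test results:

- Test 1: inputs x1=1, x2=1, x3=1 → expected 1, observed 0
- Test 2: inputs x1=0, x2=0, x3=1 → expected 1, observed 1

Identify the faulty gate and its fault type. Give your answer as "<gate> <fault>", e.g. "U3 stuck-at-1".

Fault-free values for test 1 (x1=1, x2=1, x3=1): U1=0, U2=0, U3=0, U4=1, giving Y=1. Observed 0.
Test 1: faults giving observed 0 are {U1 stuck-at-1, U2 stuck-at-1, U3 stuck-at-1, U4 stuck-at-0}.
Test 2 (x1=0, x2=0, x3=1): fault-free U1=1, U2=0, U3=0, U4=1 → 1; observed 1. Eliminates U2 stuck-at-1, U3 stuck-at-1, U4 stuck-at-0.
Only U1 stuck-at-1 is consistent with every test.

U1 stuck-at-1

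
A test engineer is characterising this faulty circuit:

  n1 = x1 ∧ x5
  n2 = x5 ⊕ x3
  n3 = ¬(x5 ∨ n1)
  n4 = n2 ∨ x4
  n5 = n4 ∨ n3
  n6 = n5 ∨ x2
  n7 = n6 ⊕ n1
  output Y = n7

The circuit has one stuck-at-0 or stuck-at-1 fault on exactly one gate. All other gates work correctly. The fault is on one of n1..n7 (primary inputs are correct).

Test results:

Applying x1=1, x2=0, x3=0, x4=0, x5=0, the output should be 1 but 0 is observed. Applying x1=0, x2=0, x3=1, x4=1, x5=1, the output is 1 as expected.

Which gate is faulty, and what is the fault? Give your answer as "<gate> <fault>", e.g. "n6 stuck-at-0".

Fault-free values for test 1 (x1=1, x2=0, x3=0, x4=0, x5=0): n1=0, n2=0, n3=1, n4=0, n5=1, n6=1, n7=1, giving Y=1. Observed 0.
Test 1: faults giving observed 0 are {n3 stuck-at-0, n5 stuck-at-0, n6 stuck-at-0, n7 stuck-at-0}.
Test 2 (x1=0, x2=0, x3=1, x4=1, x5=1): fault-free n1=0, n2=0, n3=0, n4=1, n5=1, n6=1, n7=1 → 1; observed 1. Eliminates n5 stuck-at-0, n6 stuck-at-0, n7 stuck-at-0.
Only n3 stuck-at-0 is consistent with every test.

n3 stuck-at-0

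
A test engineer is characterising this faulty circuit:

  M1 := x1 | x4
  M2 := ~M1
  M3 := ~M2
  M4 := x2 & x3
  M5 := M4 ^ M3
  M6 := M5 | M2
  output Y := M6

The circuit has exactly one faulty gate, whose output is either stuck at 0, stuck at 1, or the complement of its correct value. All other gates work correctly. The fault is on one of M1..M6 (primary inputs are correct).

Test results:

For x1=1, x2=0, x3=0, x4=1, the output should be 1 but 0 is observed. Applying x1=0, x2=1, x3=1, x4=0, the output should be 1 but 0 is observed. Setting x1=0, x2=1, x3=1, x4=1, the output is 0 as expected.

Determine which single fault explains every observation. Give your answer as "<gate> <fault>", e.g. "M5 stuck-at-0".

M6 stuck-at-0

Fault-free values for test 1 (x1=1, x2=0, x3=0, x4=1): M1=1, M2=0, M3=1, M4=0, M5=1, M6=1, giving Y=1. Observed 0.
Test 1: faults giving observed 0 are {M3 stuck-at-0, M3 inverted output, M4 stuck-at-1, M4 inverted output, M5 stuck-at-0, M5 inverted output, M6 stuck-at-0, M6 inverted output}.
Test 2 (x1=0, x2=1, x3=1, x4=0): fault-free M1=0, M2=1, M3=0, M4=1, M5=1, M6=1 → 1; observed 0. Eliminates M3 stuck-at-0, M3 inverted output, M4 stuck-at-1, M4 inverted output, M5 stuck-at-0, M5 inverted output.
Test 3 (x1=0, x2=1, x3=1, x4=1): fault-free M1=1, M2=0, M3=1, M4=1, M5=0, M6=0 → 0; observed 0. Eliminates M6 inverted output.
Only M6 stuck-at-0 is consistent with every test.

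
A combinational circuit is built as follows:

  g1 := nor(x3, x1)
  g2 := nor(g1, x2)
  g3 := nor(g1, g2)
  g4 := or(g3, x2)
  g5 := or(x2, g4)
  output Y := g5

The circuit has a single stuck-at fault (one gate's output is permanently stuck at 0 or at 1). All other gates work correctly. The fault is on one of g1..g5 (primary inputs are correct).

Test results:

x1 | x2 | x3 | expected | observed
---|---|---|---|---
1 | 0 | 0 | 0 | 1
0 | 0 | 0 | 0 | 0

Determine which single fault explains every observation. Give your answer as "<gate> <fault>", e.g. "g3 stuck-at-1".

Fault-free values for test 1 (x1=1, x2=0, x3=0): g1=0, g2=1, g3=0, g4=0, g5=0, giving Y=0. Observed 1.
Test 1: faults giving observed 1 are {g2 stuck-at-0, g3 stuck-at-1, g4 stuck-at-1, g5 stuck-at-1}.
Test 2 (x1=0, x2=0, x3=0): fault-free g1=1, g2=0, g3=0, g4=0, g5=0 → 0; observed 0. Eliminates g3 stuck-at-1, g4 stuck-at-1, g5 stuck-at-1.
Only g2 stuck-at-0 is consistent with every test.

g2 stuck-at-0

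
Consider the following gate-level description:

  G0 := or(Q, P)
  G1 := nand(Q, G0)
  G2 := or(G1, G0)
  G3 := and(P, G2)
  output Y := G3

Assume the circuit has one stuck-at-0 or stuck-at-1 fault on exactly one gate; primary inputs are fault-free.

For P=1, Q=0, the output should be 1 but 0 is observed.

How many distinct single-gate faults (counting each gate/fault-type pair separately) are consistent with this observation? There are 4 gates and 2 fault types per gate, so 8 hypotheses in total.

2

Fault-free: G0=1, G1=1, G2=1, G3=1 → 1. Observed 0.
  G0 stuck-at-0: output 1 ✗
  G0 stuck-at-1: output 1 ✗
  G1 stuck-at-0: output 1 ✗
  G1 stuck-at-1: output 1 ✗
  G2 stuck-at-0: output 0 ✓
  G2 stuck-at-1: output 1 ✗
  G3 stuck-at-0: output 0 ✓
  G3 stuck-at-1: output 1 ✗
Consistent faults: {G2 stuck-at-0, G3 stuck-at-0} — 2 in all.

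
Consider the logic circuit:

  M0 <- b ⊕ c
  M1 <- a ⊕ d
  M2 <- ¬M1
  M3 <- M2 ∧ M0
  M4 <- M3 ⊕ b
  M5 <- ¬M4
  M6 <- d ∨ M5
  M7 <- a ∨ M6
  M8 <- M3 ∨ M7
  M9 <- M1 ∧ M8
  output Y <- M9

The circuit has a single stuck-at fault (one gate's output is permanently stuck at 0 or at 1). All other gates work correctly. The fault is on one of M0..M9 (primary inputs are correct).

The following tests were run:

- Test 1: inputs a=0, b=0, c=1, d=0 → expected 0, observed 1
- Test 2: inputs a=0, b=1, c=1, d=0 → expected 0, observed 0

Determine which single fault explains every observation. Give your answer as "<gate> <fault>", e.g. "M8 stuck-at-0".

Fault-free values for test 1 (a=0, b=0, c=1, d=0): M0=1, M1=0, M2=1, M3=1, M4=1, M5=0, M6=0, M7=0, M8=1, M9=0, giving Y=0. Observed 1.
Test 1: faults giving observed 1 are {M1 stuck-at-1, M9 stuck-at-1}.
Test 2 (a=0, b=1, c=1, d=0): fault-free M0=0, M1=0, M2=1, M3=0, M4=1, M5=0, M6=0, M7=0, M8=0, M9=0 → 0; observed 0. Eliminates M9 stuck-at-1.
Only M1 stuck-at-1 is consistent with every test.

M1 stuck-at-1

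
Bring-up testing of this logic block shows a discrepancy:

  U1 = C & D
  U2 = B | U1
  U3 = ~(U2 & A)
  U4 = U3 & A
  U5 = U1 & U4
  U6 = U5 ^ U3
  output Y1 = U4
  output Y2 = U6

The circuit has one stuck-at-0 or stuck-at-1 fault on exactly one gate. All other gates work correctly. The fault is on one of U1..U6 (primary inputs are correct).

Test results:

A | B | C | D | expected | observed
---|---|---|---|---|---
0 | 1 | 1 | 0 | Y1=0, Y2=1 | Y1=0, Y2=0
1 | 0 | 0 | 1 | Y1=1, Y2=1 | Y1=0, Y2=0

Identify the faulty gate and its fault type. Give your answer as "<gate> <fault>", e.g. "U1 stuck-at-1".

U3 stuck-at-0

Fault-free values for test 1 (A=0, B=1, C=1, D=0): U1=0, U2=1, U3=1, U4=0, U5=0, U6=1, giving Y1=0, Y2=1. Observed Y1=0, Y2=0.
Test 1: faults giving observed Y1=0, Y2=0 are {U3 stuck-at-0, U5 stuck-at-1, U6 stuck-at-0}.
Test 2 (A=1, B=0, C=0, D=1): fault-free U1=0, U2=0, U3=1, U4=1, U5=0, U6=1 → Y1=1, Y2=1; observed Y1=0, Y2=0. Eliminates U5 stuck-at-1, U6 stuck-at-0.
Only U3 stuck-at-0 is consistent with every test.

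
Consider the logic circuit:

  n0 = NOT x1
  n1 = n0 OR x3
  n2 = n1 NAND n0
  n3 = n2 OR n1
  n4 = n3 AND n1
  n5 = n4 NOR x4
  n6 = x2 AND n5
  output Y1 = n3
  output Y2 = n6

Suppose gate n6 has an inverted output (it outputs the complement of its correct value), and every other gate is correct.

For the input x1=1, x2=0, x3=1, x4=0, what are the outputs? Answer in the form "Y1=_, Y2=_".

Propagate with n6 forced: n0=0, n1=1, n2=1, n3=1, n4=1, n5=0, n6=1 [inverted output].
So the outputs are Y1=1, Y2=1. (Without the fault they would be Y1=1, Y2=0.)

Y1=1, Y2=1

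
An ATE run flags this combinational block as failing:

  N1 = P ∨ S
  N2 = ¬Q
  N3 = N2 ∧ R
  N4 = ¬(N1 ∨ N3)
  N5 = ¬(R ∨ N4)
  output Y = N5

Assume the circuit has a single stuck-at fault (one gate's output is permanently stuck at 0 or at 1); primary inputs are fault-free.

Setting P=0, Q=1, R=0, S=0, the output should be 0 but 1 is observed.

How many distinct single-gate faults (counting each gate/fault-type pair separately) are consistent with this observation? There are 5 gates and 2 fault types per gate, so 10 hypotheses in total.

Fault-free: N1=0, N2=0, N3=0, N4=1, N5=0 → 0. Observed 1.
  N1 stuck-at-0: output 0 ✗
  N1 stuck-at-1: output 1 ✓
  N2 stuck-at-0: output 0 ✗
  N2 stuck-at-1: output 0 ✗
  N3 stuck-at-0: output 0 ✗
  N3 stuck-at-1: output 1 ✓
  N4 stuck-at-0: output 1 ✓
  N4 stuck-at-1: output 0 ✗
  N5 stuck-at-0: output 0 ✗
  N5 stuck-at-1: output 1 ✓
Consistent faults: {N1 stuck-at-1, N3 stuck-at-1, N4 stuck-at-0, N5 stuck-at-1} — 4 in all.

4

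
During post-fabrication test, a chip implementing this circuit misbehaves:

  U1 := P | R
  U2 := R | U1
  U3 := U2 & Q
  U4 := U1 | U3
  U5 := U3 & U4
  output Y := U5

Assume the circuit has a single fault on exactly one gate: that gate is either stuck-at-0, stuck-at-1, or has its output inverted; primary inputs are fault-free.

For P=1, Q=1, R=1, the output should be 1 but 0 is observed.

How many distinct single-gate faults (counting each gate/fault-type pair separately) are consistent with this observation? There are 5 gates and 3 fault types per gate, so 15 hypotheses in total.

8

Fault-free: U1=1, U2=1, U3=1, U4=1, U5=1 → 1. Observed 0.
  U1: none of the 3 fault types match ✗
  U2: stuck-at-0, inverted output ✓; others ✗
  U3: stuck-at-0, inverted output ✓; others ✗
  U4: stuck-at-0, inverted output ✓; others ✗
  U5: stuck-at-0, inverted output ✓; others ✗
Consistent faults: {U2 stuck-at-0, U2 inverted output, U3 stuck-at-0, U3 inverted output, U4 stuck-at-0, U4 inverted output, U5 stuck-at-0, U5 inverted output} — 8 in all.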